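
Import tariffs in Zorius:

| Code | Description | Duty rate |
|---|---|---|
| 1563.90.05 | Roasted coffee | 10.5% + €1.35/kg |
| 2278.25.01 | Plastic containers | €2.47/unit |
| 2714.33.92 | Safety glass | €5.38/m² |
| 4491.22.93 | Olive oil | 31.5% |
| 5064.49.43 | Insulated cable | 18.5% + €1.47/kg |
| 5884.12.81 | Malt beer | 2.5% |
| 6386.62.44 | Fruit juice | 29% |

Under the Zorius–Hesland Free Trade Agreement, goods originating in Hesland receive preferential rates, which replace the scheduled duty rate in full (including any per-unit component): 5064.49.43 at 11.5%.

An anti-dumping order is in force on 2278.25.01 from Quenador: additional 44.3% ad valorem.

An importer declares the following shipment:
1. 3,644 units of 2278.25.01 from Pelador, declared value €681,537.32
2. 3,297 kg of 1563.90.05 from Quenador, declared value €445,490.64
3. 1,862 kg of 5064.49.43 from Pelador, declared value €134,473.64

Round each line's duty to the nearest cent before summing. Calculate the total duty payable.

€87,842.91

Line 1 (2278.25.01, Pelador, 3,644 units, €681,537.32):
Base rate for 2278.25.01 is €2.47/unit.
The additional-duty order on 2278.25.01 targets Quenador, not Pelador; it does not apply.
Duty = 3,644 × €2.47 = €9,000.68.
Line 2 (1563.90.05, Quenador, 3,297 kg, €445,490.64):
Base rate for 1563.90.05 is 10.5% + €1.35/kg.
Duty = €445,490.64 × 10.5% + 3,297 × €1.35 = €51,227.47.
Line 3 (5064.49.43, Pelador, 1,862 kg, €134,473.64):
Base rate for 5064.49.43 is 18.5% + €1.47/kg.
5064.49.43 has an FTA preferential rate, but origin Pelador is not Hesland; base rate stands.
Duty = €134,473.64 × 18.5% + 1,862 × €1.47 = €27,614.76.
Total = €9,000.68 + €51,227.47 + €27,614.76 = €87,842.91.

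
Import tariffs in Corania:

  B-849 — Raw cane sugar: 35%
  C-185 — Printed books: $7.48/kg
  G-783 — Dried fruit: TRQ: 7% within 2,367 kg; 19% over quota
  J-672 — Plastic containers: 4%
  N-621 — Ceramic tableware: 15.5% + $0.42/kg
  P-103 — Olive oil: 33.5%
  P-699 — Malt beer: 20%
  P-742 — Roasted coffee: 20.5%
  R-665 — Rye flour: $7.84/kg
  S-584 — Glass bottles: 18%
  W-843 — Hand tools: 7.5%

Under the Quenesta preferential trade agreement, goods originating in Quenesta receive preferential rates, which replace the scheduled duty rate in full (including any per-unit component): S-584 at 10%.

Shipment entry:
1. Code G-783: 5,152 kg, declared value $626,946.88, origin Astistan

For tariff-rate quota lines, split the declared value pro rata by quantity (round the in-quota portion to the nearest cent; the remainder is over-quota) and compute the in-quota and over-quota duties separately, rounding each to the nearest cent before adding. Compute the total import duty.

$84,555.08

Line 1 (G-783, Astistan, 5,152 kg, $626,946.88):
Code G-783 is under a tariff-rate quota (threshold 2,367 kg). In-quota: 2,367 kg at 7%; over-quota: 2,785 kg at 19%.
Pro-rata value split: in-quota = $626,946.88 × 2,367/5,152 = $288,040.23; over-quota = $626,946.88 − $288,040.23 = $338,906.65.
In-quota duty = $288,040.23 × 7% = $20,162.82. Over-quota duty = $338,906.65 × 19% = $64,392.26.
Line duty = $20,162.82 + $64,392.26 = $84,555.08.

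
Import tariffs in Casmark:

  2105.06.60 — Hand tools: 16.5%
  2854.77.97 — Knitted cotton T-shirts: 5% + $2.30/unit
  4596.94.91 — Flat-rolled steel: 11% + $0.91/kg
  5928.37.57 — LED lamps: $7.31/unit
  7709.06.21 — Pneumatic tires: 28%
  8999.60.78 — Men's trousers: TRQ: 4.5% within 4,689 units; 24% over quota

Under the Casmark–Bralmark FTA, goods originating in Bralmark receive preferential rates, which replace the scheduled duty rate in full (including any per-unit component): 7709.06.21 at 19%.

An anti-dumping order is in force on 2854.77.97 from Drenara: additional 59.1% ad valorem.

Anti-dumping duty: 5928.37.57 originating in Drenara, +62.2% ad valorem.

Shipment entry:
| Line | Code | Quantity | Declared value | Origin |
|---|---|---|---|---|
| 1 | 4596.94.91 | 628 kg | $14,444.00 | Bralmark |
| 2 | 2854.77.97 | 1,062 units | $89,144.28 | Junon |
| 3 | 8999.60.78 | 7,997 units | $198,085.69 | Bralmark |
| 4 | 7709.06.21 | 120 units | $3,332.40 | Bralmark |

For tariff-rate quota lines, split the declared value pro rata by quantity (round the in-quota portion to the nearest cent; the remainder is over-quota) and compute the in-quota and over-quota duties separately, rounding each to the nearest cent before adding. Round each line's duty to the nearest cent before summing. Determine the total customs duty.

Line 1 (4596.94.91, Bralmark, 628 kg, $14,444.00):
Base rate for 4596.94.91 is 11% + $0.91/kg.
Origin Bralmark is the FTA partner but 4596.94.91 is not on the preference list; base rate stands.
Duty = $14,444.00 × 11% + 628 × $0.91 = $2,160.32.
Line 2 (2854.77.97, Junon, 1,062 units, $89,144.28):
Base rate for 2854.77.97 is 5% + $2.30/unit.
The additional-duty order on 2854.77.97 targets Drenara, not Junon; it does not apply.
Duty = $89,144.28 × 5% + 1,062 × $2.30 = $6,899.81.
Line 3 (8999.60.78, Bralmark, 7,997 units, $198,085.69):
Code 8999.60.78 is under a tariff-rate quota (threshold 4,689 units). In-quota: 4,689 units at 4.5%; over-quota: 3,308 units at 24%.
Pro-rata value split: in-quota = $198,085.69 × 4,689/7,997 = $116,146.53; over-quota = $198,085.69 − $116,146.53 = $81,939.16.
In-quota duty = $116,146.53 × 4.5% = $5,226.59. Over-quota duty = $81,939.16 × 24% = $19,665.40.
Line duty = $5,226.59 + $19,665.40 = $24,891.99.
Line 4 (7709.06.21, Bralmark, 120 units, $3,332.40):
Base rate for 7709.06.21 is 28%.
Origin Bralmark qualifies under the Casmark–Bralmark agreement and 7709.06.21 is covered: preferential rate 19% applies instead.
Duty = $3,332.40 × 19% = $633.16.
Total = $2,160.32 + $6,899.81 + $24,891.99 + $633.16 = $34,585.28.

$34,585.28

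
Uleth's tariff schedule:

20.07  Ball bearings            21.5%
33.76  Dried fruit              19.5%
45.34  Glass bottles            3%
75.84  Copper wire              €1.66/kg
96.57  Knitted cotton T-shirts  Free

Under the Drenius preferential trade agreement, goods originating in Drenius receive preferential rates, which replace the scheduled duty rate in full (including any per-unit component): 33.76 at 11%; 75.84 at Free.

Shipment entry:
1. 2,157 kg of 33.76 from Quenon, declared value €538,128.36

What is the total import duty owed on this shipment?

Line 1 (33.76, Quenon, 2,157 kg, €538,128.36):
Base rate for 33.76 is 19.5%.
33.76 has an FTA preferential rate, but origin Quenon is not Drenius; base rate stands.
Duty = €538,128.36 × 19.5% = €104,935.03.

€104,935.03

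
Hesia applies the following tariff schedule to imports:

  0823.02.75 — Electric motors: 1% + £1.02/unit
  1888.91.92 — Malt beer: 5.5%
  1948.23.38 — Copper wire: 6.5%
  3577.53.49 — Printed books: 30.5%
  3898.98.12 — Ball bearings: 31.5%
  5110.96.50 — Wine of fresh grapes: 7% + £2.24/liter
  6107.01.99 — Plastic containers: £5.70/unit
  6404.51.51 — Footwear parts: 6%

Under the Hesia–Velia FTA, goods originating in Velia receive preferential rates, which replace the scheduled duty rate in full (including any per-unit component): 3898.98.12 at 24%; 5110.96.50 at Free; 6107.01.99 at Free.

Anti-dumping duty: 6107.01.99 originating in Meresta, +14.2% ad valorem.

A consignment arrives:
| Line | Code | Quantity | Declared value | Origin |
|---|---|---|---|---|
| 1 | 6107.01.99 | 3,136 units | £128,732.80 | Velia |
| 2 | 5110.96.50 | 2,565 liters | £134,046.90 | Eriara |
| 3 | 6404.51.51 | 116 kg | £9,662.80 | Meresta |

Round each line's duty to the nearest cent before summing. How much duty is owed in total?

£15,708.65

Line 1 (6107.01.99, Velia, 3,136 units, £128,732.80):
Base rate for 6107.01.99 is £5.70/unit.
Origin Velia qualifies under the Hesia–Velia agreement and 6107.01.99 is covered: preferential rate Free applies instead.
The additional-duty order on 6107.01.99 targets Meresta, not Velia; it does not apply.
Duty = £128,732.80 × 0% = £0.00.
Line 2 (5110.96.50, Eriara, 2,565 liters, £134,046.90):
Base rate for 5110.96.50 is 7% + £2.24/liter.
5110.96.50 has an FTA preferential rate, but origin Eriara is not Velia; base rate stands.
Duty = £134,046.90 × 7% + 2,565 × £2.24 = £15,128.88.
Line 3 (6404.51.51, Meresta, 116 kg, £9,662.80):
Base rate for 6404.51.51 is 6%.
Duty = £9,662.80 × 6% = £579.77.
Total = £0.00 + £15,128.88 + £579.77 = £15,708.65.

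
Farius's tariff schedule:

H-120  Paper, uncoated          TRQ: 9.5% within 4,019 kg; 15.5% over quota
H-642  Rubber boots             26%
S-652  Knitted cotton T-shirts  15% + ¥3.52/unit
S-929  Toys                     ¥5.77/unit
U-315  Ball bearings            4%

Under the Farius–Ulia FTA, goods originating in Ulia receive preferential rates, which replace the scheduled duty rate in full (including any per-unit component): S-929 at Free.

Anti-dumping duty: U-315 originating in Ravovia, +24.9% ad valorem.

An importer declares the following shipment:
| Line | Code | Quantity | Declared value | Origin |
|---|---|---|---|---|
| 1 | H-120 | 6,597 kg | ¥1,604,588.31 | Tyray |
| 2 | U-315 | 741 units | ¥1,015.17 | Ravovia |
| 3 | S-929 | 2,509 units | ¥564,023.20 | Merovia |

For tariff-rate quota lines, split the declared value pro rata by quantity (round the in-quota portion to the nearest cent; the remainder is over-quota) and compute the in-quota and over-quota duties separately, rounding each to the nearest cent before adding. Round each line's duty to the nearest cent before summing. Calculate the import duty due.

¥204,829.02

Line 1 (H-120, Tyray, 6,597 kg, ¥1,604,588.31):
Code H-120 is under a tariff-rate quota (threshold 4,019 kg). In-quota: 4,019 kg at 9.5%; over-quota: 2,578 kg at 15.5%.
Pro-rata value split: in-quota = ¥1,604,588.31 × 4,019/6,597 = ¥977,541.37; over-quota = ¥1,604,588.31 − ¥977,541.37 = ¥627,046.94.
In-quota duty = ¥977,541.37 × 9.5% = ¥92,866.43. Over-quota duty = ¥627,046.94 × 15.5% = ¥97,192.28.
Line duty = ¥92,866.43 + ¥97,192.28 = ¥190,058.71.
Line 2 (U-315, Ravovia, 741 units, ¥1,015.17):
Base rate for U-315 is 4%.
Additional duty on U-315 from Ravovia: +24.9%. Applied ad valorem rate: 4% + 24.9% = 28.9%.
Duty = ¥1,015.17 × 28.9% = ¥293.38.
Line 3 (S-929, Merovia, 2,509 units, ¥564,023.20):
Base rate for S-929 is ¥5.77/unit.
S-929 has an FTA preferential rate, but origin Merovia is not Ulia; base rate stands.
Duty = 2,509 × ¥5.77 = ¥14,476.93.
Total = ¥190,058.71 + ¥293.38 + ¥14,476.93 = ¥204,829.02.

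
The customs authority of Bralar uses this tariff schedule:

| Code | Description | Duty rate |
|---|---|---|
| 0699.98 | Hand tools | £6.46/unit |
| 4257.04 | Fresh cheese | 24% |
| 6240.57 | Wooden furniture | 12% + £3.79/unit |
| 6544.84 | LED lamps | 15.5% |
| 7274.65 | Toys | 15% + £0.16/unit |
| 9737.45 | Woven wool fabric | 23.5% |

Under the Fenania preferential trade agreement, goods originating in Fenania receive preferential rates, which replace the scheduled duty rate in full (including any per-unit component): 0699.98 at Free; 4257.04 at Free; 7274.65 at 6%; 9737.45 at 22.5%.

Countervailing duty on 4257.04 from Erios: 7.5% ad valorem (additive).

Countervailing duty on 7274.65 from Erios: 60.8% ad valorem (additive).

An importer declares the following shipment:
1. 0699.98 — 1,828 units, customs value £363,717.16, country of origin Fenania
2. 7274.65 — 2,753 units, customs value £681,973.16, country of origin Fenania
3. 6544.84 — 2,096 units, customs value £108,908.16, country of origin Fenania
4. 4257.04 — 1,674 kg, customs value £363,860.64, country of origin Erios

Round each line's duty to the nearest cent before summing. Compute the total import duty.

£172,415.25

Line 1 (0699.98, Fenania, 1,828 units, £363,717.16):
Base rate for 0699.98 is £6.46/unit.
Origin Fenania qualifies under the Bralar–Fenania agreement and 0699.98 is covered: preferential rate Free applies instead.
Duty = £363,717.16 × 0% = £0.00.
Line 2 (7274.65, Fenania, 2,753 units, £681,973.16):
Base rate for 7274.65 is 15% + £0.16/unit.
Origin Fenania qualifies under the Bralar–Fenania agreement and 7274.65 is covered: preferential rate 6% applies instead.
The additional-duty order on 7274.65 targets Erios, not Fenania; it does not apply.
Duty = £681,973.16 × 6% = £40,918.39.
Line 3 (6544.84, Fenania, 2,096 units, £108,908.16):
Base rate for 6544.84 is 15.5%.
Origin Fenania is the FTA partner but 6544.84 is not on the preference list; base rate stands.
Duty = £108,908.16 × 15.5% = £16,880.76.
Line 4 (4257.04, Erios, 1,674 kg, £363,860.64):
Base rate for 4257.04 is 24%.
4257.04 has an FTA preferential rate, but origin Erios is not Fenania; base rate stands.
Additional duty on 4257.04 from Erios: +7.5%. Applied ad valorem rate: 24% + 7.5% = 31.5%.
Duty = £363,860.64 × 31.5% = £114,616.10.
Total = £0.00 + £40,918.39 + £16,880.76 + £114,616.10 = £172,415.25.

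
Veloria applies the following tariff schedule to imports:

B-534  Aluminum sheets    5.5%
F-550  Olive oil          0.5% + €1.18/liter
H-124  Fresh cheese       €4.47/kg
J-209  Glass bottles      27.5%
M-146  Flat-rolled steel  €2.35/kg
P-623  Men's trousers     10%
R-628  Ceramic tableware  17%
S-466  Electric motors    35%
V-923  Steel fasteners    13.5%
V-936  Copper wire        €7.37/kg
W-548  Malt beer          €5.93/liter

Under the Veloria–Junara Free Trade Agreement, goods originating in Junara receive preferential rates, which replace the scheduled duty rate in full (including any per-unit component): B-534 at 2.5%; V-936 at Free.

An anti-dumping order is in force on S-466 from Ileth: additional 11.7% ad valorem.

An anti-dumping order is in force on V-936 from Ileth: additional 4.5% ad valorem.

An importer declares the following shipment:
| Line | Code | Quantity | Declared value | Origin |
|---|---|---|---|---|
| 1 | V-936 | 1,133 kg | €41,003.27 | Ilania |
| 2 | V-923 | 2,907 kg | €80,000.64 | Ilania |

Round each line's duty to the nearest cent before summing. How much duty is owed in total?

€19,150.30

Line 1 (V-936, Ilania, 1,133 kg, €41,003.27):
Base rate for V-936 is €7.37/kg.
V-936 has an FTA preferential rate, but origin Ilania is not Junara; base rate stands.
The additional-duty order on V-936 targets Ileth, not Ilania; it does not apply.
Duty = 1,133 × €7.37 = €8,350.21.
Line 2 (V-923, Ilania, 2,907 kg, €80,000.64):
Base rate for V-923 is 13.5%.
Duty = €80,000.64 × 13.5% = €10,800.09.
Total = €8,350.21 + €10,800.09 = €19,150.30.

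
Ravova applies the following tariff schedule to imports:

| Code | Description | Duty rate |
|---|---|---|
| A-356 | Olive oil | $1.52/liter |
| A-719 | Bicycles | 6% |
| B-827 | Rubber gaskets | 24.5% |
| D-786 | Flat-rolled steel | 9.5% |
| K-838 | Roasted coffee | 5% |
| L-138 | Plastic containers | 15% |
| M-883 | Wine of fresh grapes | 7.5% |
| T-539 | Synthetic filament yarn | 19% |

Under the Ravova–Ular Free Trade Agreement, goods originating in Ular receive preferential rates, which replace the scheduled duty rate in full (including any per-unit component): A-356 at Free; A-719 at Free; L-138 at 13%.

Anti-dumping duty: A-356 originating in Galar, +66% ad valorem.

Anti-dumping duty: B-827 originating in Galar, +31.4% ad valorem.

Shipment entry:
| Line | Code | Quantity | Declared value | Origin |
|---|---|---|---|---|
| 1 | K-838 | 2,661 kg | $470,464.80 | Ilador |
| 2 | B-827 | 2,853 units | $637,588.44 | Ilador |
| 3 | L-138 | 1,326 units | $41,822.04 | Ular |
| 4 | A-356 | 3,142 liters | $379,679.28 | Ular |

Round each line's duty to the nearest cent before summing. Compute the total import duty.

$185,169.28

Line 1 (K-838, Ilador, 2,661 kg, $470,464.80):
Base rate for K-838 is 5%.
Duty = $470,464.80 × 5% = $23,523.24.
Line 2 (B-827, Ilador, 2,853 units, $637,588.44):
Base rate for B-827 is 24.5%.
The additional-duty order on B-827 targets Galar, not Ilador; it does not apply.
Duty = $637,588.44 × 24.5% = $156,209.17.
Line 3 (L-138, Ular, 1,326 units, $41,822.04):
Base rate for L-138 is 15%.
Origin Ular qualifies under the Ravova–Ular agreement and L-138 is covered: preferential rate 13% applies instead.
Duty = $41,822.04 × 13% = $5,436.87.
Line 4 (A-356, Ular, 3,142 liters, $379,679.28):
Base rate for A-356 is $1.52/liter.
Origin Ular qualifies under the Ravova–Ular agreement and A-356 is covered: preferential rate Free applies instead.
The additional-duty order on A-356 targets Galar, not Ular; it does not apply.
Duty = $379,679.28 × 0% = $0.00.
Total = $23,523.24 + $156,209.17 + $5,436.87 + $0.00 = $185,169.28.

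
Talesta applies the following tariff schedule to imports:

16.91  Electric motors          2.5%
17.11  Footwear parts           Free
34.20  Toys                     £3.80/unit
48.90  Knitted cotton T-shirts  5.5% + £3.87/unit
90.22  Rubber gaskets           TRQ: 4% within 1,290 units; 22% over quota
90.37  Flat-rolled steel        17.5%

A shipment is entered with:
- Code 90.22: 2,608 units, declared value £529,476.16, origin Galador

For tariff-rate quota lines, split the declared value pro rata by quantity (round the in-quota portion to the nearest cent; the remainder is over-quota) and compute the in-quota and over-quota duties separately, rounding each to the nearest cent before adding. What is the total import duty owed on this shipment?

Line 1 (90.22, Galador, 2,608 units, £529,476.16):
Code 90.22 is under a tariff-rate quota (threshold 1,290 units). In-quota: 1,290 units at 4%; over-quota: 1,318 units at 22%.
Pro-rata value split: in-quota = £529,476.16 × 1,290/2,608 = £261,895.80; over-quota = £529,476.16 − £261,895.80 = £267,580.36.
In-quota duty = £261,895.80 × 4% = £10,475.83. Over-quota duty = £267,580.36 × 22% = £58,867.68.
Line duty = £10,475.83 + £58,867.68 = £69,343.51.

£69,343.51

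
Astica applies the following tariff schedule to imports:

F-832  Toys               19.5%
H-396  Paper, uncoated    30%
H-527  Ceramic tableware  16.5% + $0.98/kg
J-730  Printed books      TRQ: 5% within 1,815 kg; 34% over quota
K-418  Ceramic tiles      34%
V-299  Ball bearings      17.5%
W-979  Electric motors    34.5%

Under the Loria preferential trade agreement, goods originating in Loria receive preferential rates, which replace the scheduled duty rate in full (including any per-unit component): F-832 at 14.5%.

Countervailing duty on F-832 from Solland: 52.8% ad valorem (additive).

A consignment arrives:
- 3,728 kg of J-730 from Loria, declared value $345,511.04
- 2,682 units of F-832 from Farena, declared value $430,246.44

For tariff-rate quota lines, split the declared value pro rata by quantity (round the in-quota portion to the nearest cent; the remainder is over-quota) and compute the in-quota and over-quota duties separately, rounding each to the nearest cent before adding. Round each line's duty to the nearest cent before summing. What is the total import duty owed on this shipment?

$152,589.70

Line 1 (J-730, Loria, 3,728 kg, $345,511.04):
Code J-730 is under a tariff-rate quota (threshold 1,815 kg). In-quota: 1,815 kg at 5%; over-quota: 1,913 kg at 34%.
Pro-rata value split: in-quota = $345,511.04 × 1,815/3,728 = $168,214.20; over-quota = $345,511.04 − $168,214.20 = $177,296.84.
In-quota duty = $168,214.20 × 5% = $8,410.71. Over-quota duty = $177,296.84 × 34% = $60,280.93.
Line duty = $8,410.71 + $60,280.93 = $68,691.64.
Line 2 (F-832, Farena, 2,682 units, $430,246.44):
Base rate for F-832 is 19.5%.
F-832 has an FTA preferential rate, but origin Farena is not Loria; base rate stands.
The additional-duty order on F-832 targets Solland, not Farena; it does not apply.
Duty = $430,246.44 × 19.5% = $83,898.06.
Total = $68,691.64 + $83,898.06 = $152,589.70.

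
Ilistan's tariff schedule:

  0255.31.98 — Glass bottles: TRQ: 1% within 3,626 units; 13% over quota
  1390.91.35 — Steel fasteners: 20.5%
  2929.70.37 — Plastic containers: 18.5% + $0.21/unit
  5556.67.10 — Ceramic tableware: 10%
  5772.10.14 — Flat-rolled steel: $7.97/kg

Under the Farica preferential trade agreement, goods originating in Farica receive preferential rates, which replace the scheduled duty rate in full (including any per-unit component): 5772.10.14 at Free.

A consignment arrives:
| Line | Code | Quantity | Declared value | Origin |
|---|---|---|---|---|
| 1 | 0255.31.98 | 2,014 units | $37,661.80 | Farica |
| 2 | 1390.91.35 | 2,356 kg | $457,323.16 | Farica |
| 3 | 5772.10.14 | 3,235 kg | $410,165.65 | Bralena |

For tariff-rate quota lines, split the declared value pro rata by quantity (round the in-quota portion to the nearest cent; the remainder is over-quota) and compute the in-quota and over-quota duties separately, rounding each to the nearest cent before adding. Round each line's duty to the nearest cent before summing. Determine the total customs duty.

Line 1 (0255.31.98, Farica, 2,014 units, $37,661.80):
Code 0255.31.98 is under a tariff-rate quota (threshold 3,626 units). Quantity 2,014 units is within the quota, so the in-quota rate 1% applies to the full value.
Duty = $37,661.80 × 1% = $376.62.
Line 2 (1390.91.35, Farica, 2,356 kg, $457,323.16):
Base rate for 1390.91.35 is 20.5%.
Origin Farica is the FTA partner but 1390.91.35 is not on the preference list; base rate stands.
Duty = $457,323.16 × 20.5% = $93,751.25.
Line 3 (5772.10.14, Bralena, 3,235 kg, $410,165.65):
Base rate for 5772.10.14 is $7.97/kg.
5772.10.14 has an FTA preferential rate, but origin Bralena is not Farica; base rate stands.
Duty = 3,235 × $7.97 = $25,782.95.
Total = $376.62 + $93,751.25 + $25,782.95 = $119,910.82.

$119,910.82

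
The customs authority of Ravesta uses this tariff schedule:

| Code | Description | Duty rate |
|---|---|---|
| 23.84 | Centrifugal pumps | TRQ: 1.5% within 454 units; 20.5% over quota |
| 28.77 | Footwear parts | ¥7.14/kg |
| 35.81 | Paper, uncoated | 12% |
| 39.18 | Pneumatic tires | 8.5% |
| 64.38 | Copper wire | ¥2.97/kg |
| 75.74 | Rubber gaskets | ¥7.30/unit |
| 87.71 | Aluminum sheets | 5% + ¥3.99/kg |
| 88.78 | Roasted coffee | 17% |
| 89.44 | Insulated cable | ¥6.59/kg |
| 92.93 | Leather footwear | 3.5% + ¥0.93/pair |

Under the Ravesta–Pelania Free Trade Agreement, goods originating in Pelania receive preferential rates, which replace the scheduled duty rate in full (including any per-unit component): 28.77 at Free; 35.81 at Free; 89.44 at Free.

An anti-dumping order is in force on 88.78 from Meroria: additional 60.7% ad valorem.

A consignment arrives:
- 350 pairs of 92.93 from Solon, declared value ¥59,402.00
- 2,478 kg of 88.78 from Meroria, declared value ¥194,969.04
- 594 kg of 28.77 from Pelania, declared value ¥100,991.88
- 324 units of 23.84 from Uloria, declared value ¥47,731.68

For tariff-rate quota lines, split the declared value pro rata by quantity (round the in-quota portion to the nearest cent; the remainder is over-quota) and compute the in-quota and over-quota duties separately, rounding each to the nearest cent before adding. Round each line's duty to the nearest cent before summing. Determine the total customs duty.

¥154,611.49

Line 1 (92.93, Solon, 350 pairs, ¥59,402.00):
Base rate for 92.93 is 3.5% + ¥0.93/pair.
Duty = ¥59,402.00 × 3.5% + 350 × ¥0.93 = ¥2,404.57.
Line 2 (88.78, Meroria, 2,478 kg, ¥194,969.04):
Base rate for 88.78 is 17%.
Additional duty on 88.78 from Meroria: +60.7%. Applied ad valorem rate: 17% + 60.7% = 77.7%.
Duty = ¥194,969.04 × 77.7% = ¥151,490.94.
Line 3 (28.77, Pelania, 594 kg, ¥100,991.88):
Base rate for 28.77 is ¥7.14/kg.
Origin Pelania qualifies under the Ravesta–Pelania agreement and 28.77 is covered: preferential rate Free applies instead.
Duty = ¥100,991.88 × 0% = ¥0.00.
Line 4 (23.84, Uloria, 324 units, ¥47,731.68):
Code 23.84 is under a tariff-rate quota (threshold 454 units). Quantity 324 units is within the quota, so the in-quota rate 1.5% applies to the full value.
Duty = ¥47,731.68 × 1.5% = ¥715.98.
Total = ¥2,404.57 + ¥151,490.94 + ¥0.00 + ¥715.98 = ¥154,611.49.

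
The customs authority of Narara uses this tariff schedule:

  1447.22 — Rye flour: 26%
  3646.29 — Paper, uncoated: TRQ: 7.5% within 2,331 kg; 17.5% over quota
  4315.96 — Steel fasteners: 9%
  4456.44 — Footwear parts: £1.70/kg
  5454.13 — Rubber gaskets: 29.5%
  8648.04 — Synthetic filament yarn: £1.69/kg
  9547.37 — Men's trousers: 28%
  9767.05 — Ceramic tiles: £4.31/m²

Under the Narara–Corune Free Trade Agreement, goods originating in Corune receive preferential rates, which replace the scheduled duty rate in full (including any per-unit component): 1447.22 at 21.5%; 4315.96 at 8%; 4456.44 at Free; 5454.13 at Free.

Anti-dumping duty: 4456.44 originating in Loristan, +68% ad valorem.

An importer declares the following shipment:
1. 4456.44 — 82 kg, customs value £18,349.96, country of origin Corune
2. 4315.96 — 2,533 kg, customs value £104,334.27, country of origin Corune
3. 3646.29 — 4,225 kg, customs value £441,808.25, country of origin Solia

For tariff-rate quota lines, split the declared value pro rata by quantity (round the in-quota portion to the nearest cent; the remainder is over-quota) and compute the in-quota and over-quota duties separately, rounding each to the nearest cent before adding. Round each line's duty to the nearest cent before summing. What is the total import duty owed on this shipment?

Line 1 (4456.44, Corune, 82 kg, £18,349.96):
Base rate for 4456.44 is £1.70/kg.
Origin Corune qualifies under the Narara–Corune agreement and 4456.44 is covered: preferential rate Free applies instead.
The additional-duty order on 4456.44 targets Loristan, not Corune; it does not apply.
Duty = £18,349.96 × 0% = £0.00.
Line 2 (4315.96, Corune, 2,533 kg, £104,334.27):
Base rate for 4315.96 is 9%.
Origin Corune qualifies under the Narara–Corune agreement and 4315.96 is covered: preferential rate 8% applies instead.
Duty = £104,334.27 × 8% = £8,346.74.
Line 3 (3646.29, Solia, 4,225 kg, £441,808.25):
Code 3646.29 is under a tariff-rate quota (threshold 2,331 kg). In-quota: 2,331 kg at 7.5%; over-quota: 1,894 kg at 17.5%.
Pro-rata value split: in-quota = £441,808.25 × 2,331/4,225 = £243,752.67; over-quota = £441,808.25 − £243,752.67 = £198,055.58.
In-quota duty = £243,752.67 × 7.5% = £18,281.45. Over-quota duty = £198,055.58 × 17.5% = £34,659.73.
Line duty = £18,281.45 + £34,659.73 = £52,941.18.
Total = £0.00 + £8,346.74 + £52,941.18 = £61,287.92.

£61,287.92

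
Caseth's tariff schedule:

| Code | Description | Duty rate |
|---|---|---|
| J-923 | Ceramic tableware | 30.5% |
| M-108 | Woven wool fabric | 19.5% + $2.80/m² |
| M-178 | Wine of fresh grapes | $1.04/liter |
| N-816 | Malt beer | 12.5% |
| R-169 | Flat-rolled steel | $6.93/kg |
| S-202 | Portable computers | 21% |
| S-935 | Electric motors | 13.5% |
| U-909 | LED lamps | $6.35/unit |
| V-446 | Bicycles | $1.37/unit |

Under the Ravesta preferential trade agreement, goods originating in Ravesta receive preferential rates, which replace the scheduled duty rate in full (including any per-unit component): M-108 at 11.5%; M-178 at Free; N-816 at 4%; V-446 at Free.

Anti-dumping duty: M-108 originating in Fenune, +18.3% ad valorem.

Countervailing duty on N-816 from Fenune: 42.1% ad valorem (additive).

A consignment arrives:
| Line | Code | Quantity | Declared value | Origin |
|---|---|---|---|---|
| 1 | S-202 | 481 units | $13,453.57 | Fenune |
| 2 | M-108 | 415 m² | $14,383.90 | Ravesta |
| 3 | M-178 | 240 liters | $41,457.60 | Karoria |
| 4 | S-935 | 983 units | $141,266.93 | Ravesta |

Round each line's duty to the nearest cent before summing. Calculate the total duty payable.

Line 1 (S-202, Fenune, 481 units, $13,453.57):
Base rate for S-202 is 21%.
Duty = $13,453.57 × 21% = $2,825.25.
Line 2 (M-108, Ravesta, 415 m², $14,383.90):
Base rate for M-108 is 19.5% + $2.80/m².
Origin Ravesta qualifies under the Caseth–Ravesta agreement and M-108 is covered: preferential rate 11.5% applies instead.
The additional-duty order on M-108 targets Fenune, not Ravesta; it does not apply.
Duty = $14,383.90 × 11.5% = $1,654.15.
Line 3 (M-178, Karoria, 240 liters, $41,457.60):
Base rate for M-178 is $1.04/liter.
M-178 has an FTA preferential rate, but origin Karoria is not Ravesta; base rate stands.
Duty = 240 × $1.04 = $249.60.
Line 4 (S-935, Ravesta, 983 units, $141,266.93):
Base rate for S-935 is 13.5%.
Origin Ravesta is the FTA partner but S-935 is not on the preference list; base rate stands.
Duty = $141,266.93 × 13.5% = $19,071.04.
Total = $2,825.25 + $1,654.15 + $249.60 + $19,071.04 = $23,800.04.

$23,800.04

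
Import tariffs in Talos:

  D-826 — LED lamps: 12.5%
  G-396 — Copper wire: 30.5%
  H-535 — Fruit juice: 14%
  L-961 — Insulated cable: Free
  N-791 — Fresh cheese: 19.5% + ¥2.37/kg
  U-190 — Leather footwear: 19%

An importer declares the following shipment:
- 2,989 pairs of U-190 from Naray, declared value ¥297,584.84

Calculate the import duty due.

¥56,541.12

Line 1 (U-190, Naray, 2,989 pairs, ¥297,584.84):
Base rate for U-190 is 19%.
Duty = ¥297,584.84 × 19% = ¥56,541.12.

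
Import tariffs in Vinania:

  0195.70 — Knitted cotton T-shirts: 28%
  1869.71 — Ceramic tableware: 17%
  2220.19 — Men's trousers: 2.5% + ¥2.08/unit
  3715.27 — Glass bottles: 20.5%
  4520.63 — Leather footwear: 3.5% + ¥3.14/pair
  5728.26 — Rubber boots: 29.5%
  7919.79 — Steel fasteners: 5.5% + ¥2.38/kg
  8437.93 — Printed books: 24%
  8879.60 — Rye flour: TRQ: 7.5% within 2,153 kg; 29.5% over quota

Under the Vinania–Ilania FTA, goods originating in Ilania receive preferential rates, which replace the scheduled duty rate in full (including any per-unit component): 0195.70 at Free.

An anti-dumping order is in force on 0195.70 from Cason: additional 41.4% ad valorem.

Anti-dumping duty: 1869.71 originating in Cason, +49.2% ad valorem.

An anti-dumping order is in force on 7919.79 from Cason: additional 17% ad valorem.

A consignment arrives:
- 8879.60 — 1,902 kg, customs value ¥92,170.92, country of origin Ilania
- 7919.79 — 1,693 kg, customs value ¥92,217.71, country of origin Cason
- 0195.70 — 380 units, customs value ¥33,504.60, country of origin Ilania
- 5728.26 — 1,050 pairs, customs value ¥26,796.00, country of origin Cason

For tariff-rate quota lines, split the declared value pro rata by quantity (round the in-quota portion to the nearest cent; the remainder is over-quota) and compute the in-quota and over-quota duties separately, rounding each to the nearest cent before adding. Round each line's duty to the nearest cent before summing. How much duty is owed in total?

Line 1 (8879.60, Ilania, 1,902 kg, ¥92,170.92):
Code 8879.60 is under a tariff-rate quota (threshold 2,153 kg). Quantity 1,902 kg is within the quota, so the in-quota rate 7.5% applies to the full value.
Duty = ¥92,170.92 × 7.5% = ¥6,912.82.
Line 2 (7919.79, Cason, 1,693 kg, ¥92,217.71):
Base rate for 7919.79 is 5.5% + ¥2.38/kg.
Additional duty on 7919.79 from Cason: +17%. Applied ad valorem rate: 5.5% + 17% = 22.5%.
Duty = ¥92,217.71 × 22.5% + 1,693 × ¥2.38 = ¥24,778.32.
Line 3 (0195.70, Ilania, 380 units, ¥33,504.60):
Base rate for 0195.70 is 28%.
Origin Ilania qualifies under the Vinania–Ilania agreement and 0195.70 is covered: preferential rate Free applies instead.
The additional-duty order on 0195.70 targets Cason, not Ilania; it does not apply.
Duty = ¥33,504.60 × 0% = ¥0.00.
Line 4 (5728.26, Cason, 1,050 pairs, ¥26,796.00):
Base rate for 5728.26 is 29.5%.
Duty = ¥26,796.00 × 29.5% = ¥7,904.82.
Total = ¥6,912.82 + ¥24,778.32 + ¥0.00 + ¥7,904.82 = ¥39,595.96.

¥39,595.96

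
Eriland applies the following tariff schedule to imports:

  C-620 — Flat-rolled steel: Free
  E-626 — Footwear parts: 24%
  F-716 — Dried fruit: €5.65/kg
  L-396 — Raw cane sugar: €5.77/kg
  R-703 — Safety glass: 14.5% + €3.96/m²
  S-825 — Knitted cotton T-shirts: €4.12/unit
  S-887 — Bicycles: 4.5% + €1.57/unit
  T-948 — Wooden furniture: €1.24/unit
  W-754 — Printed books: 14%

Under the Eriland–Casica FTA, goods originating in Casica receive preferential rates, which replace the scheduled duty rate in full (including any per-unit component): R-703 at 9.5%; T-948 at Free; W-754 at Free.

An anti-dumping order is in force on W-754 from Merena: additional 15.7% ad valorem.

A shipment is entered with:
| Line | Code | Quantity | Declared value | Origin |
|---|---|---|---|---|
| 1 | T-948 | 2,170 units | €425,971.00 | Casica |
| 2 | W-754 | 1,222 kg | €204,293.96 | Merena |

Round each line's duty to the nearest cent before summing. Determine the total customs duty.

€60,675.31

Line 1 (T-948, Casica, 2,170 units, €425,971.00):
Base rate for T-948 is €1.24/unit.
Origin Casica qualifies under the Eriland–Casica agreement and T-948 is covered: preferential rate Free applies instead.
Duty = €425,971.00 × 0% = €0.00.
Line 2 (W-754, Merena, 1,222 kg, €204,293.96):
Base rate for W-754 is 14%.
W-754 has an FTA preferential rate, but origin Merena is not Casica; base rate stands.
Additional duty on W-754 from Merena: +15.7%. Applied ad valorem rate: 14% + 15.7% = 29.7%.
Duty = €204,293.96 × 29.7% = €60,675.31.
Total = €0.00 + €60,675.31 = €60,675.31.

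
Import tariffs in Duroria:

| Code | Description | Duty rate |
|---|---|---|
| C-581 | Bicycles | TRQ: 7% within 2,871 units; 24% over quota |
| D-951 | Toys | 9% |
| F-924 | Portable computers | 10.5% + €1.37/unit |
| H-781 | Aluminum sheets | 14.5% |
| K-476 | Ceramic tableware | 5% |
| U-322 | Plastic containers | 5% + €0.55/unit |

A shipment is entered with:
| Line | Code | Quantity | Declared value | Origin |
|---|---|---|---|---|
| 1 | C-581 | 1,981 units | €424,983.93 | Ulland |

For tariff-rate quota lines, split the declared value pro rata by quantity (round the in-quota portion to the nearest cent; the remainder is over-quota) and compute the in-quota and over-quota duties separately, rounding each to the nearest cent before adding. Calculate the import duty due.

Line 1 (C-581, Ulland, 1,981 units, €424,983.93):
Code C-581 is under a tariff-rate quota (threshold 2,871 units). Quantity 1,981 units is within the quota, so the in-quota rate 7% applies to the full value.
Duty = €424,983.93 × 7% = €29,748.88.

€29,748.88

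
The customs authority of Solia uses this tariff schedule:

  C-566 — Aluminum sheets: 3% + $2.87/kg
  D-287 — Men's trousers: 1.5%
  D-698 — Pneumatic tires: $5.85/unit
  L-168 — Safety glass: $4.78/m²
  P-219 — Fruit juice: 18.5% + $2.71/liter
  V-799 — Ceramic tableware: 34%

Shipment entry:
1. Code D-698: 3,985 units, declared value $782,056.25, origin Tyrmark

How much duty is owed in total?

$23,312.25

Line 1 (D-698, Tyrmark, 3,985 units, $782,056.25):
Base rate for D-698 is $5.85/unit.
Duty = 3,985 × $5.85 = $23,312.25.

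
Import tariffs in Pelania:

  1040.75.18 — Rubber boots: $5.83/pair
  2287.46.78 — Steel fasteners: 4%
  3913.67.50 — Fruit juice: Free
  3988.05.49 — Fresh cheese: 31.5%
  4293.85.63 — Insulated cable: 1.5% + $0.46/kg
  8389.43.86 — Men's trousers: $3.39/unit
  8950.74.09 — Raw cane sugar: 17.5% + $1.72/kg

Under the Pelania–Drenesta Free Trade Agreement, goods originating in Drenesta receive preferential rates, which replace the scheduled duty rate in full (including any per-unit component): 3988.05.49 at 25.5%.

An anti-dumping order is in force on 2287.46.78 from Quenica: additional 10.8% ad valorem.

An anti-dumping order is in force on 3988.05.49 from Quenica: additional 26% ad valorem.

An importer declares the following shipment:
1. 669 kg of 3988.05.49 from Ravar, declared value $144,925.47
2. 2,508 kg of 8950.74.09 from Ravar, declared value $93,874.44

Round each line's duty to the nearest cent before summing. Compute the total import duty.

Line 1 (3988.05.49, Ravar, 669 kg, $144,925.47):
Base rate for 3988.05.49 is 31.5%.
3988.05.49 has an FTA preferential rate, but origin Ravar is not Drenesta; base rate stands.
The additional-duty order on 3988.05.49 targets Quenica, not Ravar; it does not apply.
Duty = $144,925.47 × 31.5% = $45,651.52.
Line 2 (8950.74.09, Ravar, 2,508 kg, $93,874.44):
Base rate for 8950.74.09 is 17.5% + $1.72/kg.
Duty = $93,874.44 × 17.5% + 2,508 × $1.72 = $20,741.79.
Total = $45,651.52 + $20,741.79 = $66,393.31.

$66,393.31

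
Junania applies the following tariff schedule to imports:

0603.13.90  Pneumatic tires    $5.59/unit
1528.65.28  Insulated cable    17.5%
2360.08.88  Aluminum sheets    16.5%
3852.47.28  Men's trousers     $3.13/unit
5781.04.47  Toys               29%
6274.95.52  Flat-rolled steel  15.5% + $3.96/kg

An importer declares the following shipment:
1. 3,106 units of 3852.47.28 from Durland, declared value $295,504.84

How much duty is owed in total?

Line 1 (3852.47.28, Durland, 3,106 units, $295,504.84):
Base rate for 3852.47.28 is $3.13/unit.
Duty = 3,106 × $3.13 = $9,721.78.

$9,721.78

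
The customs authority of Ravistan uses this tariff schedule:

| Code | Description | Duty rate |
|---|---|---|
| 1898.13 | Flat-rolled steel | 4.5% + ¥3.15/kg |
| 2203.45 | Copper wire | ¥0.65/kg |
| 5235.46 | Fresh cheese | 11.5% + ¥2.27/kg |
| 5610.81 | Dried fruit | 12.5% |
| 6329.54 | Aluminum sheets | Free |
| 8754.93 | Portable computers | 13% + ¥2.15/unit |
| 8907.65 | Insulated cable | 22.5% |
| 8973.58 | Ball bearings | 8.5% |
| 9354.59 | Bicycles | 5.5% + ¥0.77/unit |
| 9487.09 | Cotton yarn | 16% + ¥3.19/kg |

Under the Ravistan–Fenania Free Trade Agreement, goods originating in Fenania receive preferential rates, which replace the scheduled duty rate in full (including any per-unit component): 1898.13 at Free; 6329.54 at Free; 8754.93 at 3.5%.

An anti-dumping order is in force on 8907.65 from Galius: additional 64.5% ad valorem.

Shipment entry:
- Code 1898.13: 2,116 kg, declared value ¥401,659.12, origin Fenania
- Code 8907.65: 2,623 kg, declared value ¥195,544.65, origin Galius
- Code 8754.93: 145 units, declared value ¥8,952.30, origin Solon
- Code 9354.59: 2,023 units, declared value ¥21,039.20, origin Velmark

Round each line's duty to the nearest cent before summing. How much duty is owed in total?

¥174,314.27

Line 1 (1898.13, Fenania, 2,116 kg, ¥401,659.12):
Base rate for 1898.13 is 4.5% + ¥3.15/kg.
Origin Fenania qualifies under the Ravistan–Fenania agreement and 1898.13 is covered: preferential rate Free applies instead.
Duty = ¥401,659.12 × 0% = ¥0.00.
Line 2 (8907.65, Galius, 2,623 kg, ¥195,544.65):
Base rate for 8907.65 is 22.5%.
Additional duty on 8907.65 from Galius: +64.5%. Applied ad valorem rate: 22.5% + 64.5% = 87%.
Duty = ¥195,544.65 × 87% = ¥170,123.85.
Line 3 (8754.93, Solon, 145 units, ¥8,952.30):
Base rate for 8754.93 is 13% + ¥2.15/unit.
8754.93 has an FTA preferential rate, but origin Solon is not Fenania; base rate stands.
Duty = ¥8,952.30 × 13% + 145 × ¥2.15 = ¥1,475.55.
Line 4 (9354.59, Velmark, 2,023 units, ¥21,039.20):
Base rate for 9354.59 is 5.5% + ¥0.77/unit.
Duty = ¥21,039.20 × 5.5% + 2,023 × ¥0.77 = ¥2,714.87.
Total = ¥0.00 + ¥170,123.85 + ¥1,475.55 + ¥2,714.87 = ¥174,314.27.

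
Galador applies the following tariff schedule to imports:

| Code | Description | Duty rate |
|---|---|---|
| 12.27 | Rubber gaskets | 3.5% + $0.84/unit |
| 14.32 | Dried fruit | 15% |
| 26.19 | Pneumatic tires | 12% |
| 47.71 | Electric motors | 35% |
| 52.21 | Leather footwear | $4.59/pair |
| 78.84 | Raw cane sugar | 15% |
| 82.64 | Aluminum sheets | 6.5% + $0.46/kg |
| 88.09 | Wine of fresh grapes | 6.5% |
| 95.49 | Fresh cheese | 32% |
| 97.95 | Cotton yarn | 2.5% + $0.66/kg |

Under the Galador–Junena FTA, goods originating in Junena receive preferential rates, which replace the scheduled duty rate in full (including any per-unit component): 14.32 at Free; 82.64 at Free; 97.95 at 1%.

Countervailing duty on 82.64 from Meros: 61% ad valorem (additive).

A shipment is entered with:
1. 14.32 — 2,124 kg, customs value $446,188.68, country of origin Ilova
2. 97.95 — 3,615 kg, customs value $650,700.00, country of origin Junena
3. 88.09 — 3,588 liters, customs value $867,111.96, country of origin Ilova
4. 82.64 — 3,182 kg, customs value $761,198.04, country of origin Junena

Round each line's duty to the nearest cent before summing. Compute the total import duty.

$129,797.58

Line 1 (14.32, Ilova, 2,124 kg, $446,188.68):
Base rate for 14.32 is 15%.
14.32 has an FTA preferential rate, but origin Ilova is not Junena; base rate stands.
Duty = $446,188.68 × 15% = $66,928.30.
Line 2 (97.95, Junena, 3,615 kg, $650,700.00):
Base rate for 97.95 is 2.5% + $0.66/kg.
Origin Junena qualifies under the Galador–Junena agreement and 97.95 is covered: preferential rate 1% applies instead.
Duty = $650,700.00 × 1% = $6,507.00.
Line 3 (88.09, Ilova, 3,588 liters, $867,111.96):
Base rate for 88.09 is 6.5%.
Duty = $867,111.96 × 6.5% = $56,362.28.
Line 4 (82.64, Junena, 3,182 kg, $761,198.04):
Base rate for 82.64 is 6.5% + $0.46/kg.
Origin Junena qualifies under the Galador–Junena agreement and 82.64 is covered: preferential rate Free applies instead.
The additional-duty order on 82.64 targets Meros, not Junena; it does not apply.
Duty = $761,198.04 × 0% = $0.00.
Total = $66,928.30 + $6,507.00 + $56,362.28 + $0.00 = $129,797.58.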